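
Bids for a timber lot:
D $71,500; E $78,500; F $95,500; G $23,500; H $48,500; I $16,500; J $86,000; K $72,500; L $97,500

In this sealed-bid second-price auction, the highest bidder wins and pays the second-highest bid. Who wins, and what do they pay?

Rule: the highest bidder wins and pays the second-highest bid.
Bids ranked: 97,500 (L) > 95,500 (F) > 86,000 (J) > 78,500 (E) > 72,500 (K) > 71,500 (D) > …
Second-price: L pays F's bid of $95,500.

L pays $95,500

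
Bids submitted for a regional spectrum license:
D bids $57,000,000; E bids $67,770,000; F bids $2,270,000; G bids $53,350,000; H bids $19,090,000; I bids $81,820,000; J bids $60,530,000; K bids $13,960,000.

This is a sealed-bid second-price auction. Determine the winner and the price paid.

I pays $67,770,000

Sealed-bid second-price auction: the highest bidder wins and pays the second-highest bid.
Bids ranked: 81,820,000 (I) > 67,770,000 (E) > 60,530,000 (J) > 57,000,000 (D) > 53,350,000 (G) > 19,090,000 (H) > …
I wins with the highest bid; price is set by the runner-up at $67,770,000.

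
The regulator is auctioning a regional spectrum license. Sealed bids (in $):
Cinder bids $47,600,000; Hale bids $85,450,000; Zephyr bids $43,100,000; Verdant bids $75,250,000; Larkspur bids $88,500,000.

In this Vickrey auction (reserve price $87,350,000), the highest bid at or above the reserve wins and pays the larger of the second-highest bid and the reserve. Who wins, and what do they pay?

Sorting bids: 88,500,000 (Larkspur) > 85,450,000 (Hale) > 75,250,000 (Verdant) > 47,600,000 (Cinder) > 43,100,000 (Zephyr)
Highest eligible bid: Larkspur at $88,500,000.
Second-highest bid $85,450,000 is below the reserve $87,350,000, so the reserve binds → payment $87,350,000.

Larkspur pays $87,350,000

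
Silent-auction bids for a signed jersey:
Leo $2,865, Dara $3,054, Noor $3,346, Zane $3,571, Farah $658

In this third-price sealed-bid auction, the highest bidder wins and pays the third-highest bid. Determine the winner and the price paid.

Bids in order: 3,571 (Zane) > 3,346 (Noor) > 3,054 (Dara) > 2,865 (Leo) > 658 (Farah)
Zane wins; payment is bid #3 in the ranking = $3,054.

Zane pays $3,054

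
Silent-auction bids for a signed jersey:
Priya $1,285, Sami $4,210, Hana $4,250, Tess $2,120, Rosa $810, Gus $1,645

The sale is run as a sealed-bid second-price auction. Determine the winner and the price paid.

Bids in order: 4,250 (Hana) > 4,210 (Sami) > 2,120 (Tess) > 1,645 (Gus) > 1,285 (Priya) > 810 (Rosa)
Hana is highest; pays the second-highest bid, $4,210.

Hana pays $4,210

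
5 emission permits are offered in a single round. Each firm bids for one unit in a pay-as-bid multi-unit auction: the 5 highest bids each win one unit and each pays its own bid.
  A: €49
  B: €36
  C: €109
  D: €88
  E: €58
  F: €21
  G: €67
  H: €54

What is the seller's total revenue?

Total revenue: €376

Ordering the bids: 109 (C), 88 (D), 67 (G), 58 (E), 54 (H), 49 (A), 36 (B), …
Winners (5 units): C, D, G, E, H.
Total revenue = 109 + 88 + 67 + 58 + 54 = €376.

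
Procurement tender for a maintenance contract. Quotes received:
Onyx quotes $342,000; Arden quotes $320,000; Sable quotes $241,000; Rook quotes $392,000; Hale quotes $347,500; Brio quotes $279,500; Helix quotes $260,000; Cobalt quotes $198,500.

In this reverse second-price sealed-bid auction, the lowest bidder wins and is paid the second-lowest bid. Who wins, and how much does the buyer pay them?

Cobalt is paid $241,000

Sorting bids: 198,500 (Cobalt) < 241,000 (Sable) < 260,000 (Helix) < 279,500 (Brio) < 320,000 (Arden) < 342,000 (Onyx) < …
Second-price: Cobalt is paid Sable's bid of $241,000.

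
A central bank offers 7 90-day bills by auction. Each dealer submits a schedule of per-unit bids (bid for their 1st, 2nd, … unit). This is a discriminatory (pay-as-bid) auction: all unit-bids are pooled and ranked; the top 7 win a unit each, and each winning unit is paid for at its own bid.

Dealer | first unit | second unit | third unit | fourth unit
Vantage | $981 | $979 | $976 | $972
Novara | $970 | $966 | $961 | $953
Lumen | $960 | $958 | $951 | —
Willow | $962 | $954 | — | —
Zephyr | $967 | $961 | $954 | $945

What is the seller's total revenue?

Total revenue: $6,811

All unit-bids, highest first — top 7: 981 (Vantage-1), 979 (Vantage-2), 976 (Vantage-3), 972 (Vantage-4), 970 (Novara-1), 967 (Zephyr-1), 966 (Novara-2)
Next rejected bid: $962 (not a price — pay-as-bid).
Each winning unit pays its own bid.
Revenue = 981 + 979 + 976 + 972 + 970 + 967 + 966 = $6,811.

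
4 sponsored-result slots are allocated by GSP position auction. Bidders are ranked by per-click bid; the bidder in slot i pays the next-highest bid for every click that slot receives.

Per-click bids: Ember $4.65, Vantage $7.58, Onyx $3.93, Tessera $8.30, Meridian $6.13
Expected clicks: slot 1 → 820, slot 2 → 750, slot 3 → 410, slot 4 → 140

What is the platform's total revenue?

Total revenue: $13269.80

Per-click bids in order: $8.30 (Tessera) > $7.58 (Vantage) > $6.13 (Meridian) > $4.65 (Ember) > $3.93 (Onyx)
Slot 1: Tessera pays $7.58 × 820 = $6215.60
Slot 2: Vantage pays $6.13 × 750 = $4597.50
Slot 3: Meridian pays $4.65 × 410 = $1906.50
Slot 4: Ember pays $3.93 × 140 = $550.20
Total = $13269.80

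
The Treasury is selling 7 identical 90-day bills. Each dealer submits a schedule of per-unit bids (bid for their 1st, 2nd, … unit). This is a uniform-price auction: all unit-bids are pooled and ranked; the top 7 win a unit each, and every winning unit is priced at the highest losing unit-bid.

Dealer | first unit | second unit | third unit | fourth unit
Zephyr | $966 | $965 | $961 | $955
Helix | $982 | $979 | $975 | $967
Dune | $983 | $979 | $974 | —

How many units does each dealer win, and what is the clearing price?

Dune 3, Helix 4; clearing price $966

All unit-bids, highest first — top 7: 983 (Dune-1), 982 (Helix-1), 979 (Helix-2), 979 (Dune-2), 975 (Helix-3), 974 (Dune-3), 967 (Helix-4)
First bid not allocated: $966.
Allocation: Dune 3, Helix 4.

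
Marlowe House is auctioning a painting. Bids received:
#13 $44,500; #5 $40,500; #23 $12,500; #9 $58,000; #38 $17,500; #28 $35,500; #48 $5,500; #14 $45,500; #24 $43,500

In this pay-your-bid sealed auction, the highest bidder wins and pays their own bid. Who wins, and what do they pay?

Pay-your-bid sealed auction: the highest bidder wins and pays their own bid.
Bids ranked: 58,000 (#9) > 45,500 (#14) > 44,500 (#13) > 43,500 (#24) > 40,500 (#5) > 35,500 (#28) > …
First-price: #9 pays what they bid, $58,000.

#9 pays $58,000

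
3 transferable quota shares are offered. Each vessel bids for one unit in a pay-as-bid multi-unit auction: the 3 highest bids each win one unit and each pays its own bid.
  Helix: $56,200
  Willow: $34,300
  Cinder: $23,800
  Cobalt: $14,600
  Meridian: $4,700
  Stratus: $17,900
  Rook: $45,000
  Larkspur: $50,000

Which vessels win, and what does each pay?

Bids ranked high→low: 56,200 (Helix), 50,000 (Larkspur), 45,000 (Rook), 34,300 (Willow), 23,800 (Cinder), …
The 3 highest are Helix, Larkspur, Rook.
Each winner pays its own bid: Helix $56,200, Larkspur $50,000, Rook $45,000.

Helix $56,200, Larkspur $50,000, Rook $45,000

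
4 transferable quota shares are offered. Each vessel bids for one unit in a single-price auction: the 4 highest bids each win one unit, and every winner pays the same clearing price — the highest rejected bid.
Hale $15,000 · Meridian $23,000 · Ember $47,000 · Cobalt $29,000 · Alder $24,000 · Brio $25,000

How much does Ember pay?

Ember pays $23,000

Bids ranked high→low: 47,000 (Ember), 29,000 (Cobalt), 25,000 (Brio), 24,000 (Alder), 23,000 (Meridian), 15,000 (Hale)
The 4 highest are Ember, Cobalt, Brio, Alder.
First losing bid is Meridian's $23,000, which sets the uniform price.
Ember wins → pays $23,000.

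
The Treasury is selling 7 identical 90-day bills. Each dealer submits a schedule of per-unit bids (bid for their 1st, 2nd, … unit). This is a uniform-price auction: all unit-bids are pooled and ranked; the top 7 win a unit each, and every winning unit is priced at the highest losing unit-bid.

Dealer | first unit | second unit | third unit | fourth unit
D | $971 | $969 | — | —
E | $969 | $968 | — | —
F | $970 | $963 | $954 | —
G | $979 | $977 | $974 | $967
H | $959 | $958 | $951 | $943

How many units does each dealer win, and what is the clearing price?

Pooled unit-bids ranked (top 7): 979 (G-1), 977 (G-2), 974 (G-3), 971 (D-1), 970 (F-1), 969 (D-2), 969 (E-1)
First bid not allocated: $968.
Allocation: D 2, E 1, F 1, G 3.

D 2, E 1, F 1, G 3; clearing price $968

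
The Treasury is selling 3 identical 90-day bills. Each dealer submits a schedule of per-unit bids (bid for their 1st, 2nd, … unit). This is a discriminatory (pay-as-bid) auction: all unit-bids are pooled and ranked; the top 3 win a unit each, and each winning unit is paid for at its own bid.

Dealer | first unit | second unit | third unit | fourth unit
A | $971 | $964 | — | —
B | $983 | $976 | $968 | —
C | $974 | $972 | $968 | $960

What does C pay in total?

C pays $974

All unit-bids, highest first — top 3: 983 (B-1), 976 (B-2), 974 (C-1)
Next rejected bid: $972 (not a price — pay-as-bid).
C's winning unit-bids: 974 = $974.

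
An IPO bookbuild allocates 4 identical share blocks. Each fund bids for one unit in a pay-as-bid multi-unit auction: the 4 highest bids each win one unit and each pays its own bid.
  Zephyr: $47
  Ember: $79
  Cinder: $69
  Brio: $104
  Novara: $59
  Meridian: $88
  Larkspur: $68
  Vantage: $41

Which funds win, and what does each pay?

Brio $104, Meridian $88, Ember $79, Cinder $69

Sorting: 104 (Brio), 88 (Meridian), 79 (Ember), 69 (Cinder), 68 (Larkspur), 59 (Novara), …
Top 4: Brio, Meridian, Ember, Cinder.
Each winner pays its own bid: Brio $104, Meridian $88, Ember $79, Cinder $69.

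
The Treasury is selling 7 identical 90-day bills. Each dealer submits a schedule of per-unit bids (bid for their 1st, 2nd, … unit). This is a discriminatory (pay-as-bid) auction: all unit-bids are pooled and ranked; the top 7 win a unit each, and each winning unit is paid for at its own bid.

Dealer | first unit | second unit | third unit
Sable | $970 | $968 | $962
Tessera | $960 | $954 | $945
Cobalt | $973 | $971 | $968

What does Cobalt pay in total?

Cobalt pays $2,912

Pooled unit-bids ranked (top 7): 973 (Cobalt-1), 971 (Cobalt-2), 970 (Sable-1), 968 (Sable-2), 968 (Cobalt-3), 962 (Sable-3), 960 (Tessera-1)
Next rejected bid: $954 (not a price — pay-as-bid).
Cobalt's winning unit-bids: 973 + 971 + 968 = $2,912.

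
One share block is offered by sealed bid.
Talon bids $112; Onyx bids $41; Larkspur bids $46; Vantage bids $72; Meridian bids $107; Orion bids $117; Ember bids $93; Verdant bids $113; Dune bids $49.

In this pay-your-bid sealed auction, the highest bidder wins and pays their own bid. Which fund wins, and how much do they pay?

Orion pays $117

Sorting bids: 117 (Orion) > 113 (Verdant) > 112 (Talon) > 107 (Meridian) > 93 (Ember) > 72 (Vantage) > …
Orion is highest → pays own bid, $117.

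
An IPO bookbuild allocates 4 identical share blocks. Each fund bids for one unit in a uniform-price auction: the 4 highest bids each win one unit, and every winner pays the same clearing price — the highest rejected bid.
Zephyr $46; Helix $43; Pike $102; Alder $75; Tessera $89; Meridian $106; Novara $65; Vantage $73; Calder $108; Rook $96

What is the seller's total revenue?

Bids ranked high→low: 108 (Calder), 106 (Meridian), 102 (Pike), 96 (Rook), 89 (Tessera), 75 (Alder), …
The 4 highest are Calder, Meridian, Pike, Rook.
Highest unsuccessful bid: $89 → clearing price.
Total revenue = 4 × $89 = $356.

Total revenue: $356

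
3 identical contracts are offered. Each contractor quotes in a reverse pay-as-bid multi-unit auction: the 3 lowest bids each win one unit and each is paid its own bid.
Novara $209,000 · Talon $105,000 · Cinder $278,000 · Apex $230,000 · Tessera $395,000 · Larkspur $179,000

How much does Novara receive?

Novara is paid $209,000

Ordering the bids: 105,000 (Talon), 179,000 (Larkspur), 209,000 (Novara), 230,000 (Apex), 278,000 (Cinder), …
The 3 lowest are Talon, Larkspur, Novara.
Novara wins → own bid $209,000.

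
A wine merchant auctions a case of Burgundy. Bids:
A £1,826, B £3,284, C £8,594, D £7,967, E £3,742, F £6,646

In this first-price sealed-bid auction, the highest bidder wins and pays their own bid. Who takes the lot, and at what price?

Bids ranked: 8,594 (C) > 7,967 (D) > 6,646 (F) > 3,742 (E) > 3,284 (B) > 1,826 (A)
C has the highest bid and pays exactly that: £8,594.

C pays £8,594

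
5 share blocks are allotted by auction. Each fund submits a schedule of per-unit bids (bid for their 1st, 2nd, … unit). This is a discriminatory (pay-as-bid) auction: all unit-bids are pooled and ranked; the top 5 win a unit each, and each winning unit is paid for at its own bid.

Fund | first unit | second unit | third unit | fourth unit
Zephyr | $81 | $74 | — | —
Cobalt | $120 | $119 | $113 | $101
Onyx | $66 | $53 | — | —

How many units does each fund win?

Pooled unit-bids ranked (top 5): 120 (Cobalt-1), 119 (Cobalt-2), 113 (Cobalt-3), 101 (Cobalt-4), 81 (Zephyr-1)
Next rejected bid: $74 (not a price — pay-as-bid).
Allocation: Cobalt 4, Zephyr 1.

Cobalt 4, Zephyr 1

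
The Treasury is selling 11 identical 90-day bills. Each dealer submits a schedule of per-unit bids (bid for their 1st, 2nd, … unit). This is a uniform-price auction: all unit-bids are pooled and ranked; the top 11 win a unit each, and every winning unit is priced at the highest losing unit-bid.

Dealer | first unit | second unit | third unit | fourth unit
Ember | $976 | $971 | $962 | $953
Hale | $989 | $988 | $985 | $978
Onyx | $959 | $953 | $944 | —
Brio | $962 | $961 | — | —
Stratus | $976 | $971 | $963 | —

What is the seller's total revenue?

Total revenue: $10,571

Merging the schedules and taking the best 11: 989 (Hale-1), 988 (Hale-2), 985 (Hale-3), 978 (Hale-4), 976 (Ember-1), 976 (Stratus-1), 971 (Ember-2), 971 (Stratus-2), 963 (Stratus-3), 962 (Ember-3), 962 (Brio-1)
First bid not allocated: $961.
Allocation: Brio 1, Ember 3, Hale 4, Stratus 3. Every unit priced at $961.
Revenue = 11 × 961 = $10,571.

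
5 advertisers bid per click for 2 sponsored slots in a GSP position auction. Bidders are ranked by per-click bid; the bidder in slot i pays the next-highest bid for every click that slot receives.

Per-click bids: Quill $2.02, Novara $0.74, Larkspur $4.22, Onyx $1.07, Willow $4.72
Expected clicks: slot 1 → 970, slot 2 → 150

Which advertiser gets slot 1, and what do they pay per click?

Willow; $4.22 per click

Ranked by bid: $4.72 (Willow) > $4.22 (Larkspur) > $2.02 (Quill) > …
Slot 1 goes to the first-ranked bidder, Willow, who pays the next bid down: $4.22/click.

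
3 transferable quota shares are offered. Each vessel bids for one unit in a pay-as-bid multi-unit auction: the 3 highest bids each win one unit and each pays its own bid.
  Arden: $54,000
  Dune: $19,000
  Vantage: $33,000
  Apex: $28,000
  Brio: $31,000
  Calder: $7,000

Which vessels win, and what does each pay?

Sorting: 54,000 (Arden), 33,000 (Vantage), 31,000 (Brio), 28,000 (Apex), 19,000 (Dune), …
Top 3: Arden, Vantage, Brio.
Each winner pays its own bid: Arden $54,000, Vantage $33,000, Brio $31,000.

Arden $54,000, Vantage $33,000, Brio $31,000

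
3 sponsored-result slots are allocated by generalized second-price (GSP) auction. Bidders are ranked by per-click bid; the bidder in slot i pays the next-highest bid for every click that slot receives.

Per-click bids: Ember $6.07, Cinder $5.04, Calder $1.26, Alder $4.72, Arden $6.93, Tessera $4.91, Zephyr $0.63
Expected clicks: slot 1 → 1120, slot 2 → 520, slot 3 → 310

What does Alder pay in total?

Sorting advertisers: $6.93 (Arden) > $6.07 (Ember) > $5.04 (Cinder) > $4.91 (Tessera) > …
Alder ranks below slot 3 → no slot, pays nothing.

Alder pays $0.00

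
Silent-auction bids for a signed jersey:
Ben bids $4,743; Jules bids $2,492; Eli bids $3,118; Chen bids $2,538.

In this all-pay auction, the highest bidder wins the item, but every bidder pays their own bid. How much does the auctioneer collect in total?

Sorting bids: 4,743 (Ben) > 3,118 (Eli) > 2,538 (Chen) > 2,492 (Jules)
Ben wins with the top bid; all bids are sunk regardless.
Every bidder forfeits their bid regardless of winning.
Revenue = 4,743 + 2,492 + 3,118 + 2,538 = $12,891.

Total revenue: $12,891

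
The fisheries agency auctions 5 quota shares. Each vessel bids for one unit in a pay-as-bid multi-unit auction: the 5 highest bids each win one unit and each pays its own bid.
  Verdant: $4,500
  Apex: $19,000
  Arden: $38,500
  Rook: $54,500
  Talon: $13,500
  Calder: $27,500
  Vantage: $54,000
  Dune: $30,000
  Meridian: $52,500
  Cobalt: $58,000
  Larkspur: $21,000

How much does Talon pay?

Bids ranked high→low: 58,000 (Cobalt), 54,500 (Rook), 54,000 (Vantage), 52,500 (Meridian), 38,500 (Arden), 30,000 (Dune), 27,500 (Calder), …
Top 5: Cobalt, Rook, Vantage, Meridian, Arden.
Talon does not win → $0.

Talon pays $0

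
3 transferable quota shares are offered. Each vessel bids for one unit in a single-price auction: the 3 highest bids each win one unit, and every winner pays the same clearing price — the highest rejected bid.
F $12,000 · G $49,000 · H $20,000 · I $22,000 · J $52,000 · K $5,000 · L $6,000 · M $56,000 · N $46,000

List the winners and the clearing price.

Sorting: 56,000 (M), 52,000 (J), 49,000 (G), 46,000 (N), 22,000 (I), …
The 3 highest are M, J, G.
Highest unsuccessful bid: $46,000 → clearing price.

M, J, G; each pays $46,000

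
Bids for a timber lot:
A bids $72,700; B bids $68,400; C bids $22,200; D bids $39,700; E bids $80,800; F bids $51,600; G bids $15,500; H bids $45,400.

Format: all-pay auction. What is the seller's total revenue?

Total revenue: $396,300

Bids in order: 80,800 (E) > 72,700 (A) > 68,400 (B) > 51,600 (F) > 45,400 (H) > 39,700 (D) > …
Every bidder forfeits their bid regardless of winning.
Revenue = 72,700 + 68,400 + 22,200 + 39,700 + 80,800 + 51,600 + 15,500 + 45,400 = $396,300.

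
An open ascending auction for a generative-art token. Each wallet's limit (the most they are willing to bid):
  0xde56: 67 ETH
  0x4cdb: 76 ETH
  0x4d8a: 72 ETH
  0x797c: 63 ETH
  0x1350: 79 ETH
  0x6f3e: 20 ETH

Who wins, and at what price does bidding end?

Limits in order: 79 (0x1350) > 76 (0x4cdb) > 72 (0x4d8a) > 67 (0xde56) > 63 (0x797c) > 20 (0x6f3e)
0x4cdb is the last rival to drop out, at 76 ETH; 0x1350 remains and wins at that price.

0x1350 wins at 76 ETH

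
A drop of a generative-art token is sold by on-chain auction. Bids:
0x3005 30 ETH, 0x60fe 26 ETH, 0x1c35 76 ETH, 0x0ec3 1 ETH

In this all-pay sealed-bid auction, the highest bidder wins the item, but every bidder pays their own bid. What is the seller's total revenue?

Total revenue: 133 ETH

Bids ranked: 76 (0x1c35) > 30 (0x3005) > 26 (0x60fe) > 1 (0x0ec3)
0x1c35 wins with the top bid; all bids are sunk regardless.
Every bidder forfeits their bid regardless of winning.
Revenue = 30 + 26 + 76 + 1 = 133 ETH.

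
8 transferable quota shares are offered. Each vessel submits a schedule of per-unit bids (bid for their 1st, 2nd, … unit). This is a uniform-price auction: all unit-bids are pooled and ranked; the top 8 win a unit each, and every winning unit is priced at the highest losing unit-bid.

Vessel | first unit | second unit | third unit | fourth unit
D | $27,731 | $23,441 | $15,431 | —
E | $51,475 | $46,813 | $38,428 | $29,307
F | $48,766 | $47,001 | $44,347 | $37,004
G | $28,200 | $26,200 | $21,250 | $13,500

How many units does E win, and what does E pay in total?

All unit-bids, highest first — top 8: 51,475 (E-1), 48,766 (F-1), 47,001 (F-2), 46,813 (E-2), 44,347 (F-3), 38,428 (E-3), 37,004 (F-4), 29,307 (E-4)
Highest rejected unit-bid = $28,200.
E wins 4 unit(s) at $28,200 each.

E: 4 units, pays $112,800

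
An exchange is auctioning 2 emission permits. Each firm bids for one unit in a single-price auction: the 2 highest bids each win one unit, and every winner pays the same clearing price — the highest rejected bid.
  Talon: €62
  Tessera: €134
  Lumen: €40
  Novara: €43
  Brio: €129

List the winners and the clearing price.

Tessera, Brio; each pays €62

Ordering the bids: 134 (Tessera), 129 (Brio), 62 (Talon), 43 (Novara), …
Top 2: Tessera, Brio.
Highest unsuccessful bid: €62 → clearing price.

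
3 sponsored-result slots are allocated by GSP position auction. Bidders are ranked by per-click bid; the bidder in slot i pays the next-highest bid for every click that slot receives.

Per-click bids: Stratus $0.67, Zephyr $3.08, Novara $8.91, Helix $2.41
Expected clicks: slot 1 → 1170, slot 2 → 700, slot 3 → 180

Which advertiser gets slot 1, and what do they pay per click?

Ranked by bid: $8.91 (Novara) > $3.08 (Zephyr) > $2.41 (Helix) > $0.67 (Stratus)
Slot 1 goes to the first-ranked bidder, Novara, who pays the next bid down: $3.08/click.

Novara; $3.08 per click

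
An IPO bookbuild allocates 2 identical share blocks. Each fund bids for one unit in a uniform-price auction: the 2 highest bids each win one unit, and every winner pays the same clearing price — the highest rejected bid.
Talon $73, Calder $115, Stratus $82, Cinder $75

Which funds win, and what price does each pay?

Ordering the bids: 115 (Calder), 82 (Stratus), 75 (Cinder), 73 (Talon)
The 2 highest are Calder, Stratus.
First losing bid is Cinder's $75, which sets the uniform price.

Calder, Stratus; each pays $75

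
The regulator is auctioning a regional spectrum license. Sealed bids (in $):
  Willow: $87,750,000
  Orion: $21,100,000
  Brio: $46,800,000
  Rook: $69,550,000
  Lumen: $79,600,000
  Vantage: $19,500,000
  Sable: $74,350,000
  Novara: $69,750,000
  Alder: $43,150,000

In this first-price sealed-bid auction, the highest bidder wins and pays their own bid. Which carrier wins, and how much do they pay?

Willow pays $87,750,000

Bids in order: 87,750,000 (Willow) > 79,600,000 (Lumen) > 74,350,000 (Sable) > 69,750,000 (Novara) > 69,550,000 (Rook) > 46,800,000 (Brio) > …
Willow has the highest bid and pays exactly that: $87,750,000.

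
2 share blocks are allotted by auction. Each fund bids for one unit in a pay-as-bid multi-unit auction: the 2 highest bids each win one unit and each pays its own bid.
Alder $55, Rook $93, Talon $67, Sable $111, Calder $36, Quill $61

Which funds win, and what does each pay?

Ordering the bids: 111 (Sable), 93 (Rook), 67 (Talon), 61 (Quill), …
Winners (2 units): Sable, Rook.
Each winner pays its own bid: Sable $111, Rook $93.

Sable $111, Rook $93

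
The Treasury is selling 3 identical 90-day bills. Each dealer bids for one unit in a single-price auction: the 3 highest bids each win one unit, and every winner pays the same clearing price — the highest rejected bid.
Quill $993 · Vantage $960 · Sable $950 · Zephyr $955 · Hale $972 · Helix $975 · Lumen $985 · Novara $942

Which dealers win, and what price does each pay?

Quill, Lumen, Helix; each pays $972

Bids ranked high→low: 993 (Quill), 985 (Lumen), 975 (Helix), 972 (Hale), 960 (Vantage), …
The 3 highest are Quill, Lumen, Helix.
Clearing price = highest rejected bid = $972.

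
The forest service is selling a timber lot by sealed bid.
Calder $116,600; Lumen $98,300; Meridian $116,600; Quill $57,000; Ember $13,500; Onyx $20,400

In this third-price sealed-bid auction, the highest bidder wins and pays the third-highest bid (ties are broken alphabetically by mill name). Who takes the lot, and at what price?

Bids ranked: 116,600 (Calder) > 116,600 (Meridian) > 98,300 (Lumen) > 57,000 (Quill) > 20,400 (Onyx) > 13,500 (Ember)
Calder and Meridian tie at $116,600; tie-break gives it to Calder.
Calder is highest; pays the third-highest bid, $98,300.

Calder pays $98,300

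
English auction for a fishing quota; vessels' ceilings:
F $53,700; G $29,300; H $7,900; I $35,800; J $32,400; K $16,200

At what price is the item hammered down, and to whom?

Limits ranked: 53,700 (F) > 35,800 (I) > 32,400 (J) > 29,300 (G) > 16,200 (K) > 7,900 (H)
Once the price passes $35,800, only F is left; the hammer falls at I's limit of $35,800.

F wins at $35,800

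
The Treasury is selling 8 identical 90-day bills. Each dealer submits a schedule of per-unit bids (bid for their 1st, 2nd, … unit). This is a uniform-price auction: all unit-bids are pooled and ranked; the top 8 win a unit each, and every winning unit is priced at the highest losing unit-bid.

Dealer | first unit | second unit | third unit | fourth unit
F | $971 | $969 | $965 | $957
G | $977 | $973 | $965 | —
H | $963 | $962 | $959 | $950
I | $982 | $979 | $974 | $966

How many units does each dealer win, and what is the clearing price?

F 2, G 2, I 4; clearing price $965

Pooled unit-bids ranked (top 8): 982 (I-1), 979 (I-2), 977 (G-1), 974 (I-3), 973 (G-2), 971 (F-1), 969 (F-2), 966 (I-4)
First bid not allocated: $965.
Allocation: F 2, G 2, I 4.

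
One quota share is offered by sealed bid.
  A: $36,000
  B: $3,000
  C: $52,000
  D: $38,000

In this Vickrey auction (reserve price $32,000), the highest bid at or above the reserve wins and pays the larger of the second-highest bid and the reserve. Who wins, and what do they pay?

C pays $38,000

Bids ranked: 52,000 (C) > 38,000 (D) > 36,000 (A) > 3,000 (B)
Highest eligible bid: C at $52,000.
max(second-highest $38,000, reserve $32,000) = $38,000; the reserve does not bind.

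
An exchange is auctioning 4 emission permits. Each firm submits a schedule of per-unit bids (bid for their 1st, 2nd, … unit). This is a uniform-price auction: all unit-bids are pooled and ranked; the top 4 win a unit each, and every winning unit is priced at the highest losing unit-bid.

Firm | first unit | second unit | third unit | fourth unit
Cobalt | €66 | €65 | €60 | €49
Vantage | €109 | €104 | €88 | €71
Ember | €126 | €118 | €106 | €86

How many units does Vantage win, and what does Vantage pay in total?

Vantage: 1 unit, pays €104

Merging the schedules and taking the best 4: 126 (Ember-1), 118 (Ember-2), 109 (Vantage-1), 106 (Ember-3)
Highest rejected unit-bid = €104.
Vantage wins 1 unit(s) at €104 each.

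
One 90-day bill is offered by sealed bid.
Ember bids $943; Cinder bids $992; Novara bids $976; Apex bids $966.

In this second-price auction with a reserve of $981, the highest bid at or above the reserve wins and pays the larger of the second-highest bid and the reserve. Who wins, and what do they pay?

Rule: the highest bid at or above the reserve wins and pays the larger of the second-highest bid and the reserve.
Sorting bids: 992 (Cinder) > 976 (Novara) > 966 (Apex) > 943 (Ember)
Cinder has the top bid at or above the reserve ($992).
Second-highest bid $976 is below the reserve $981, so the reserve binds → payment $981.

Cinder pays $981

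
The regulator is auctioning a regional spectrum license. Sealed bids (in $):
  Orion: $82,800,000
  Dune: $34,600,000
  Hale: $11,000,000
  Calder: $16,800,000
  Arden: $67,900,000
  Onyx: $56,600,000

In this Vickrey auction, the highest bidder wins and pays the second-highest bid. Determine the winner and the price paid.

Vickrey auction: the highest bidder wins and pays the second-highest bid.
Bids ranked: 82,800,000 (Orion) > 67,900,000 (Arden) > 56,600,000 (Onyx) > 34,600,000 (Dune) > 16,800,000 (Calder) > 11,000,000 (Hale)
Orion wins with the highest bid; price is set by the runner-up at $67,900,000.

Orion pays $67,900,000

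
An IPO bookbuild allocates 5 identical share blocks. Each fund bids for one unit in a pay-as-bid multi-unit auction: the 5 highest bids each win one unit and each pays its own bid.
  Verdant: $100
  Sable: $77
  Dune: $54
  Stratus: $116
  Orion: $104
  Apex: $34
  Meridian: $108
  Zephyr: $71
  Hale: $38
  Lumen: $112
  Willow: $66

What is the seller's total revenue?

Total revenue: $540

Sorting: 116 (Stratus), 112 (Lumen), 108 (Meridian), 104 (Orion), 100 (Verdant), 77 (Sable), 71 (Zephyr), …
The 5 highest are Stratus, Lumen, Meridian, Orion, Verdant.
Total revenue = 116 + 112 + 108 + 104 + 100 = $540.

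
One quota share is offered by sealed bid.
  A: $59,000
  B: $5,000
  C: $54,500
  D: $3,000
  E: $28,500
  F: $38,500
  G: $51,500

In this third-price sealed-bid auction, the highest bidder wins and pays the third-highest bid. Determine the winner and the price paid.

Rule: the highest bidder wins and pays the third-highest bid.
Bids in order: 59,000 (A) > 54,500 (C) > 51,500 (G) > 38,500 (F) > 28,500 (E) > 5,000 (B) > …
A is highest; pays the third-highest bid, $51,500.

A pays $51,500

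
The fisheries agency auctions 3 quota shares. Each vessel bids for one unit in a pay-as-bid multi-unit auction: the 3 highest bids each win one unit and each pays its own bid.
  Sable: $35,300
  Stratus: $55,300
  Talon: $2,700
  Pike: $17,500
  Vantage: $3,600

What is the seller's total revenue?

Ordering the bids: 55,300 (Stratus), 35,300 (Sable), 17,500 (Pike), 3,600 (Vantage), 2,700 (Talon)
Winners (3 units): Stratus, Sable, Pike.
Total revenue = 55,300 + 35,300 + 17,500 = $108,100.

Total revenue: $108,100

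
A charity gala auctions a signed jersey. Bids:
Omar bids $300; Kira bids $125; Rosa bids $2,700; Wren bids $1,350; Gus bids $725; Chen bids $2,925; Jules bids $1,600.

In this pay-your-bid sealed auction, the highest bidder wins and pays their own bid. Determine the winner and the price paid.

Chen pays $2,925

Rule: the highest bidder wins and pays their own bid.
Sorting bids: 2,925 (Chen) > 2,700 (Rosa) > 1,600 (Jules) > 1,350 (Wren) > 725 (Gus) > 300 (Omar) > …
Chen is highest → pays own bid, $2,925.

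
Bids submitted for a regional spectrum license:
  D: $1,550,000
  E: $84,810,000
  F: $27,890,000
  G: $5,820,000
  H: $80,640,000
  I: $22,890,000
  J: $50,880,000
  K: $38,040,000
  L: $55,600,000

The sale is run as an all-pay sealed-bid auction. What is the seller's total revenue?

Bids in order: 84,810,000 (E) > 80,640,000 (H) > 55,600,000 (L) > 50,880,000 (J) > 38,040,000 (K) > 27,890,000 (F) > …
E wins with the top bid; all bids are sunk regardless.
Every bidder forfeits their bid regardless of winning.
Revenue = 1,550,000 + 84,810,000 + 27,890,000 + 5,820,000 + 80,640,000 + 22,890,000 + 50,880,000 + 38,040,000 + 55,600,000 = $368,120,000.

Total revenue: $368,120,000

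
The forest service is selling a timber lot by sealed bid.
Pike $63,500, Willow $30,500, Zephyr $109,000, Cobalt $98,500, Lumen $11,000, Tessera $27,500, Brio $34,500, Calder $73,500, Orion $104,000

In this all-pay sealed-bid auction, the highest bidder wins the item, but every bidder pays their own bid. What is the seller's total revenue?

Total revenue: $552,000

Rule: the highest bidder wins the item, but every bidder pays their own bid.
Bids in order: 109,000 (Zephyr) > 104,000 (Orion) > 98,500 (Cobalt) > 73,500 (Calder) > 63,500 (Pike) > 34,500 (Brio) > …
Zephyr wins with the top bid; all bids are sunk regardless.
Every bidder forfeits their bid regardless of winning.
Revenue = 63,500 + 30,500 + 109,000 + 98,500 + 11,000 + 27,500 + 34,500 + 73,500 + 104,000 = $552,000.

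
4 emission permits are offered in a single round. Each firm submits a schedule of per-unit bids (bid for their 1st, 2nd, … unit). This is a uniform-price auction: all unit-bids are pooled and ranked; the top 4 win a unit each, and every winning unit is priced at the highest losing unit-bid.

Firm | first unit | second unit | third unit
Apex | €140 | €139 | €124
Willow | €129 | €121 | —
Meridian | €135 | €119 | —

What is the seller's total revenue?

All unit-bids, highest first — top 4: 140 (Apex-1), 139 (Apex-2), 135 (Meridian-1), 129 (Willow-1)
First bid not allocated: €124.
Allocation: Apex 2, Meridian 1, Willow 1. Every unit priced at €124.
Revenue = 4 × 124 = €496.

Total revenue: €496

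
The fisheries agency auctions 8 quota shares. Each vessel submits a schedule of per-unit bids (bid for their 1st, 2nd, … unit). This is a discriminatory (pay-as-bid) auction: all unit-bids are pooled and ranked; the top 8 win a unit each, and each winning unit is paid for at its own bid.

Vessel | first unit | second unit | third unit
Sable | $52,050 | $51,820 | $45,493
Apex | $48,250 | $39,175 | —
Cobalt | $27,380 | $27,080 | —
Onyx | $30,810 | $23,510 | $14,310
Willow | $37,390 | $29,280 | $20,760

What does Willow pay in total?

Willow pays $66,670

Merging the schedules and taking the best 8: 52,050 (Sable-1), 51,820 (Sable-2), 48,250 (Apex-1), 45,493 (Sable-3), 39,175 (Apex-2), 37,390 (Willow-1), 30,810 (Onyx-1), 29,280 (Willow-2)
Next rejected bid: $27,380 (not a price — pay-as-bid).
Willow's winning unit-bids: 37,390 + 29,280 = $66,670.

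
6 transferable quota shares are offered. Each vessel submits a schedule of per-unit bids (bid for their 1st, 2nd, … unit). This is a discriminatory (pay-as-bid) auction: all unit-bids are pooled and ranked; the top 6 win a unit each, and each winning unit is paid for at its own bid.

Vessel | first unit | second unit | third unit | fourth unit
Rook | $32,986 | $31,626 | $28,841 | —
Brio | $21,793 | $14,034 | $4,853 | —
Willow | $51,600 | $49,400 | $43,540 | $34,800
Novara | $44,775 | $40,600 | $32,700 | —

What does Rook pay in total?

Pooled unit-bids ranked (top 6): 51,600 (Willow-1), 49,400 (Willow-2), 44,775 (Novara-1), 43,540 (Willow-3), 40,600 (Novara-2), 34,800 (Willow-4)
Next rejected bid: $32,986 (not a price — pay-as-bid).
Rook wins no units.

Rook pays $0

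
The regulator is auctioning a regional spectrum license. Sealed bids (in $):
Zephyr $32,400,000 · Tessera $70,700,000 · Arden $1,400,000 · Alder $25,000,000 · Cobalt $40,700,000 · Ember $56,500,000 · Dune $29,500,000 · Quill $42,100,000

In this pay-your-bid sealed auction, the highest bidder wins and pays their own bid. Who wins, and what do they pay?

Bids ranked: 70,700,000 (Tessera) > 56,500,000 (Ember) > 42,100,000 (Quill) > 40,700,000 (Cobalt) > 32,400,000 (Zephyr) > 29,500,000 (Dune) > …
Tessera is highest → pays own bid, $70,700,000.

Tessera pays $70,700,000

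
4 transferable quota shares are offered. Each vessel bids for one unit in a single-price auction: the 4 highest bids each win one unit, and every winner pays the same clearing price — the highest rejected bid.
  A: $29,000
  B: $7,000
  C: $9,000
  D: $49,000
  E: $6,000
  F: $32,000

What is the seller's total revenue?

Total revenue: $28,000

Ordering the bids: 49,000 (D), 32,000 (F), 29,000 (A), 9,000 (C), 7,000 (B), 6,000 (E)
The 4 highest are D, F, A, C.
Highest unsuccessful bid: $7,000 → clearing price.
Total revenue = 4 × $7,000 = $28,000.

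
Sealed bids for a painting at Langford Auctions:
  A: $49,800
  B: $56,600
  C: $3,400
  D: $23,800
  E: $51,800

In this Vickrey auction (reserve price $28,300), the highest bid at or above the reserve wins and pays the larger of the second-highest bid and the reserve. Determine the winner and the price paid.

Bids ranked: 56,600 (B) > 51,800 (E) > 49,800 (A) > 23,800 (D) > 3,400 (C)
Highest eligible bid: B at $56,600.
Second-highest bid $51,800 exceeds the reserve $28,300 → payment $51,800.

B pays $51,800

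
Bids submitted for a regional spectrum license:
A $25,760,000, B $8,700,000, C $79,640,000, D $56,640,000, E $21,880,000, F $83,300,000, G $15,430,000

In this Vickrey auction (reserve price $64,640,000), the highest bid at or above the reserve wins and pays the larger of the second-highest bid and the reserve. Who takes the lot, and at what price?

F pays $79,640,000

Sorting bids: 83,300,000 (F) > 79,640,000 (C) > 56,640,000 (D) > 25,760,000 (A) > 21,880,000 (E) > 15,430,000 (G) > …
Highest eligible bid: F at $83,300,000.
Second-highest bid $79,640,000 exceeds the reserve $64,640,000 → payment $79,640,000.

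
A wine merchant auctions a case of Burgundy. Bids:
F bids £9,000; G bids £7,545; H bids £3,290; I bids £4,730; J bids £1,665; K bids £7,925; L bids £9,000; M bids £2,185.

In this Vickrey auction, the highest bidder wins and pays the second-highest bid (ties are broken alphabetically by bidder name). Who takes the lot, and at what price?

F pays £9,000

Bids ranked: 9,000 (F) > 9,000 (L) > 7,925 (K) > 7,545 (G) > 4,730 (I) > 3,290 (H) > …
F and L tie at £9,000; tie-break gives it to F.
Second-price: F pays L's bid of £9,000.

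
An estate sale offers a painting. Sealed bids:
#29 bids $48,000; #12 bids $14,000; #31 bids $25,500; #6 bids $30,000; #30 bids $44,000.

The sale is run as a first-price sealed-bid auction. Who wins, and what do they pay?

Sorting bids: 48,000 (#29) > 44,000 (#30) > 30,000 (#6) > 25,500 (#31) > 14,000 (#12)
#29 has the highest bid and pays exactly that: $48,000.

#29 pays $48,000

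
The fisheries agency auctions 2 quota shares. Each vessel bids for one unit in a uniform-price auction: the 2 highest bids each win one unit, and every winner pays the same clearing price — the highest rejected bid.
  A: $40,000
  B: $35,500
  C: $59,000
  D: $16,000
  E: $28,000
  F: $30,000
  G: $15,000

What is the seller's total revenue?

Bids ranked high→low: 59,000 (C), 40,000 (A), 35,500 (B), 30,000 (F), …
Winners (2 units): C, A.
First losing bid is B's $35,500, which sets the uniform price.
Total revenue = 2 × $35,500 = $71,000.

Total revenue: $71,000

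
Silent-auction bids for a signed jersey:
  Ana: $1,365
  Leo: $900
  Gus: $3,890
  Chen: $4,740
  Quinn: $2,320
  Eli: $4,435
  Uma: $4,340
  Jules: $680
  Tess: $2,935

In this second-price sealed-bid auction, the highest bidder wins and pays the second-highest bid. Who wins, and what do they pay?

Bids ranked: 4,740 (Chen) > 4,435 (Eli) > 4,340 (Uma) > 3,890 (Gus) > 2,935 (Tess) > 2,320 (Quinn) > …
Second-price: Chen pays Eli's bid of $4,435.

Chen pays $4,435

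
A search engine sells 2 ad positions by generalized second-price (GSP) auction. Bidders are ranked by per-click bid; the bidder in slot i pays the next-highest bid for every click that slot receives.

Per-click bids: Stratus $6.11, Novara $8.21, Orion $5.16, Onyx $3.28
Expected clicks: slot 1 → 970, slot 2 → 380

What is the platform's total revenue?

Total revenue: $7887.50

Sorting advertisers: $8.21 (Novara) > $6.11 (Stratus) > $5.16 (Orion) > …
Slot 1: Novara pays $6.11 × 970 = $5926.70
Slot 2: Stratus pays $5.16 × 380 = $1960.80
Total = $7887.50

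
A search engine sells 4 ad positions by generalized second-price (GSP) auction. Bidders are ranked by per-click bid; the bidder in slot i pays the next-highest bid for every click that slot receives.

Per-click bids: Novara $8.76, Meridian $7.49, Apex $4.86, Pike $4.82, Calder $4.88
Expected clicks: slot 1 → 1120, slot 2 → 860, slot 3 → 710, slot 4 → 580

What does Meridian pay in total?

Sorting advertisers: $8.76 (Novara) > $7.49 (Meridian) > $4.88 (Calder) > $4.86 (Apex) > $4.82 (Pike)
Meridian holds slot 2 → pays next bid $4.88 × 860 clicks = $4196.80.

Meridian pays $4196.80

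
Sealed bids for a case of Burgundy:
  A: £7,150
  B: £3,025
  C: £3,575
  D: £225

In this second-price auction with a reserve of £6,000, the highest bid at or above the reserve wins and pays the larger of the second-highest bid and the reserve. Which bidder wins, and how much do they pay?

A pays £6,000

Rule: the highest bid at or above the reserve wins and pays the larger of the second-highest bid and the reserve.
Bids ranked: 7,150 (A) > 3,575 (C) > 3,025 (B) > 225 (D)
Highest eligible bid: A at £7,150.
max(second-highest £3,575, reserve £6,000) = £6,000.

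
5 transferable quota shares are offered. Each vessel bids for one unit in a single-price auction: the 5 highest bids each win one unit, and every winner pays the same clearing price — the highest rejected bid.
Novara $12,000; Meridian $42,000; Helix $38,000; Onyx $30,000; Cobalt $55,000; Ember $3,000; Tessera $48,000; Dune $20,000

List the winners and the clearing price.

Cobalt, Tessera, Meridian, Helix, Onyx; each pays $20,000

Ordering the bids: 55,000 (Cobalt), 48,000 (Tessera), 42,000 (Meridian), 38,000 (Helix), 30,000 (Onyx), 20,000 (Dune), 12,000 (Novara), …
Winners (5 units): Cobalt, Tessera, Meridian, Helix, Onyx.
Clearing price = highest rejected bid = $20,000.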